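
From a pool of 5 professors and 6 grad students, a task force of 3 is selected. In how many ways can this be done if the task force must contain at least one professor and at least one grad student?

135

With no constraint there are C(11,3) = 165 possible selections.
Subtract selections that omit an entire group: no professors → C(6,3) = 20; no grad students → C(5,3) = 10.
Both groups omitted at once is impossible, so 165 − 30 = 135.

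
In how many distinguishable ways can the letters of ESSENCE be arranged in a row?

Letter multiplicities in ESSENCE: C×1, E×3, N×1, S×2.
So there are 7! / (3!·2!) = 420 distinguishable arrangements.

420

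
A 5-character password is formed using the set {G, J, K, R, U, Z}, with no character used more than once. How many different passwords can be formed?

720

With no repetition, fill the 5 characters in order: 6 choices, then 5, down to 2.
That product is 6 × 5 × 4 × 3 × 2 = 720.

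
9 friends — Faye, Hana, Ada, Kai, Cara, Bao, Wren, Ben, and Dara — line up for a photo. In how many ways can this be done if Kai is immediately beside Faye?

Glue Kai and Faye into one block (2 internal orders), leaving 8 units to arrange in a row.
So the count is 2·(8)! = 80640.

80640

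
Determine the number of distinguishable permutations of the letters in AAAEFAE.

Letter multiplicities in AAAEFAE: A×4, E×2, F×1.
So there are 7! / (4!·2!) = 105 distinguishable arrangements.

105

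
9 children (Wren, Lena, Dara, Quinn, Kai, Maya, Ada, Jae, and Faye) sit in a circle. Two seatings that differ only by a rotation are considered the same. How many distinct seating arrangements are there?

40320

Seat Wren anywhere (absorbing the rotational symmetry), then permute the other 8: (8)! = 40320.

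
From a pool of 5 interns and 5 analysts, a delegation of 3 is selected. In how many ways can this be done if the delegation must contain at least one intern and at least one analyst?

100

With no constraint there are C(10,3) = 120 possible selections.
Selections missing a whole group: no interns → C(5,3) = 10; no analysts → C(5,3) = 10.
Both groups omitted at once is impossible, so 120 − 20 = 100.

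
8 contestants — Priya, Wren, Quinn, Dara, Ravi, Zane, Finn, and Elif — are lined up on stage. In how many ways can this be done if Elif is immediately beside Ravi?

Glue Elif and Ravi into one block (2 internal orders), leaving 7 units to arrange in a row.
So the count is 2·(7)! = 10080.

10080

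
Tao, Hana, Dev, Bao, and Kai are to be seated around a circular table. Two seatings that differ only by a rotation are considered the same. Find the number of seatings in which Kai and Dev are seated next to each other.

Glue Kai and Dev into a block (2 internal orders). Seating 4 units around a circle gives (3)! arrangements.
So 2 × (3)! = 2 × 6 = 12.

12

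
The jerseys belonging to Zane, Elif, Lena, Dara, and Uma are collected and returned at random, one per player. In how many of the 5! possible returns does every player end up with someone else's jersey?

This is the derangement count D_5: permutations of 5 items with no fixed point.
By inclusion–exclusion this is Σ_{j=0}^{5} (−1)^j C(5,j)·(5−j)!.
Computing: 120 − 120 + 60 − 20 + 5 − 1 = 44.

44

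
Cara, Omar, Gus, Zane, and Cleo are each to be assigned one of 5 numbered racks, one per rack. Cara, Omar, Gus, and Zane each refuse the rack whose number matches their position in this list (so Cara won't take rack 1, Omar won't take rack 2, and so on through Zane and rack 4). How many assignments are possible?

53

Let Aᵢ (for 1 ≤ i ≤ 4) be the placements that put person i in their forbidden rack. Any j of these fix j positions, leaving (5−j)! ways to fill the rest, and there are C(4,j) ways to pick which j.
By inclusion–exclusion, the number of valid placements is Σ_{j=0}^{4} (−1)^j C(4,j)·(5−j)!.
Computing: 120 − 96 + 36 − 8 + 1 = 53.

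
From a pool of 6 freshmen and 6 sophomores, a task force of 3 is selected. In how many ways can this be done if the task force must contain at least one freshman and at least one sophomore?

Total 3-person selections from all 12: C(12,3) = 220.
Selections missing a whole group: no freshmen → C(6,3) = 20; no sophomores → C(6,3) = 20.
Both groups omitted at once is impossible, so 220 − 40 = 180.

180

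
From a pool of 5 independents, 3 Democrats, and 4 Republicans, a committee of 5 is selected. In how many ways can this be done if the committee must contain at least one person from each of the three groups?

590

With no constraint there are C(12,5) = 792 possible selections.
Selections missing a whole group: no independents → C(7,5) = 21; no Democrats → C(9,5) = 126; no Republicans → C(8,5) = 56.
Add back selections omitting two groups (i.e. drawn from a single group): C(5,5) + C(3,5) + C(4,5) = 1.
By inclusion–exclusion: 792 − 203 + 1 = 590.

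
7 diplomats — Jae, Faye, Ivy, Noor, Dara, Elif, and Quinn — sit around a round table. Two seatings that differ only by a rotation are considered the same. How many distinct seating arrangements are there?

720

Around a circle, 7 distinct people have 7!/7 = (6)! = 720 rotationally distinct seatings.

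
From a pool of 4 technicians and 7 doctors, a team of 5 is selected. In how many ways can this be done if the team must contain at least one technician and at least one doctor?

441

Total 5-person selections from all 11: C(11,5) = 462.
Selections missing a whole group: no technicians → C(7,5) = 21; no doctors → C(4,5) = 0.
Both groups omitted at once is impossible, so 462 − 21 = 441.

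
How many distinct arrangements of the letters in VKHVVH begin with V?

Fix V in the first position and arrange the remaining 5 letters.
Those 5 letters have H appearing twice and V appearing twice, giving (5)!/(2!·2!) = 30.

30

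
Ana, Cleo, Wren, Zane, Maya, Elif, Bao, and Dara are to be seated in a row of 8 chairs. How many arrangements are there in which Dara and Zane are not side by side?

30240

Of the 8! = 40320 arrangements, those with Dara and Zane adjacent number 2 × 7! = 10080 (treat the pair as a block with 2 internal orders).
Complementary counting: 40320 − 10080 = 30240.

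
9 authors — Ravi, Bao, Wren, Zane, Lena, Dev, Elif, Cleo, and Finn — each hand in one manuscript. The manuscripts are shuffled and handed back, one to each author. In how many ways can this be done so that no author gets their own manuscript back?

133496

This is the derangement count D_9: permutations of 9 items with no fixed point.
By inclusion–exclusion this is Σ_{j=0}^{9} (−1)^j C(9,j)·(9−j)!.
Computing: 362880 − 362880 + 181440 − 60480 + 15120 − 3024 + 504 − 72 + 9 − 1 = 133496.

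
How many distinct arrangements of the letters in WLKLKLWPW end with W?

1680

With the last slot taken by W, it remains to arrange the other 8 letters (LKLKLWPW).
Those 8 letters have K appearing twice, L appearing 3 times, and W appearing twice, giving (8)!/(3!·2!·2!) = 1680.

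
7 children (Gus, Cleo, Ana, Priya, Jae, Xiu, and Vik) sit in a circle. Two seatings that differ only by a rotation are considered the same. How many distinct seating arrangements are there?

720

Seat Gus anywhere (absorbing the rotational symmetry), then permute the other 6: (6)! = 720.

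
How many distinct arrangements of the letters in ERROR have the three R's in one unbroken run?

6

Treat the 3 copies of R as a single block. The multiset to arrange is then {RRR, E, O}, 3 items in all.
All 3 items are distinct, so there are (3)! = 6 arrangements.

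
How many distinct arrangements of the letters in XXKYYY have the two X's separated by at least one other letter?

Total arrangements of XXKYYY: 6!/(3!·2!) = 60.
Arrangements with the X's together: treat XX as one letter, giving (5)!/(3!) = 20.
Subtracting, 60 − 20 = 40 arrangements keep the X's apart.

40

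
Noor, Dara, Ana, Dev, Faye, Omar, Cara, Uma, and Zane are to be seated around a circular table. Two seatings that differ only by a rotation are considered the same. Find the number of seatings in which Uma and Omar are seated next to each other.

Glue Uma and Omar into a block (2 internal orders). Seating 8 units around a circle gives (7)! arrangements.
So 2 × (7)! = 2 × 5040 = 10080.

10080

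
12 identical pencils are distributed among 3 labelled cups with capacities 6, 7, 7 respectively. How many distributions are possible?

Without the upper bounds there are C(14,2) = 91 ways to split 12 among 3 cups.
Subtract solutions that violate a single cap (substitute x_i' = x_i − (cap_i+1)): x_1 ≥ 7 gives C(7,2) = 21; x_2 ≥ 8 gives C(6,2) = 15; x_3 ≥ 8 gives C(6,2) = 15. Together 51.
No two caps can be exceeded simultaneously, so the pair terms are all 0.
By inclusion–exclusion the count is 91 − 51 + 0 = 40.

40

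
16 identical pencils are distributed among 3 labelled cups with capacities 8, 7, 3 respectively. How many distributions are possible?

By stars and bars, unrestricted non-negative solutions to x_1+…+x_3 = 16 number C(16+2,2) = 153.
Subtract solutions that violate a single cap (substitute x_i' = x_i − (cap_i+1)): x_1 ≥ 9 gives C(9,2) = 36; x_2 ≥ 8 gives C(10,2) = 45; x_3 ≥ 4 gives C(14,2) = 91. Together 172.
Add back pairs where two caps are both exceeded: 0 + 10 + 15 = 25.
By inclusion–exclusion the count is 153 − 172 + 25 = 6.

6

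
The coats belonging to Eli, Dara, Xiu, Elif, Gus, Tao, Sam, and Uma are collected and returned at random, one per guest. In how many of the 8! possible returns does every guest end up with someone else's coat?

14833

Count assignments avoiding every fixed point. For any j of the 8 guests fixed to their own coat, the other 8−j can be arranged in (8−j)! ways.
By inclusion–exclusion this is Σ_{j=0}^{8} (−1)^j C(8,j)·(8−j)!.
Computing: 40320 − 40320 + 20160 − 6720 + 1680 − 336 + 56 − 8 + 1 = 14833.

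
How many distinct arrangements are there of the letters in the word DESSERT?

1260

DESSERT has 7 letters with E appearing twice and S appearing twice.
Dividing 7! = 5040 by 2!·2! = 4 for the repeated letters gives 1260.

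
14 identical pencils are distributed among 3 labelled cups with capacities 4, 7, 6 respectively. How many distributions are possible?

10

By stars and bars, unrestricted non-negative solutions to x_1+…+x_3 = 14 number C(14+2,2) = 120.
Subtract solutions that violate a single cap (substitute x_i' = x_i − (cap_i+1)): x_1 ≥ 5 gives C(11,2) = 55; x_2 ≥ 8 gives C(8,2) = 28; x_3 ≥ 7 gives C(9,2) = 36. Together 119.
Add back pairs where two caps are both exceeded: 3 + 6 + 0 = 9.
By inclusion–exclusion the count is 120 − 119 + 9 = 10.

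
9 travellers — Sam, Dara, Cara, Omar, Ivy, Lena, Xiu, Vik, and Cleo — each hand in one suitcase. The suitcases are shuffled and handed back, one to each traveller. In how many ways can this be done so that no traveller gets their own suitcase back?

133496

Let Aᵢ be the assignments in which traveller i gets their own suitcase. We want the size of the complement of A₁∪…∪A_9.
By inclusion–exclusion this is Σ_{j=0}^{9} (−1)^j C(9,j)·(9−j)!.
Computing: 362880 − 362880 + 181440 − 60480 + 15120 − 3024 + 504 − 72 + 9 − 1 = 133496.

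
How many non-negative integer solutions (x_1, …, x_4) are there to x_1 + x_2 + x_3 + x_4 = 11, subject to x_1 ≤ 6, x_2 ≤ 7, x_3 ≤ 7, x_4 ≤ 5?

Ignoring the caps, the number of non-negative solutions to x_1+…+x_4 = 11 is C(14,3) = 364.
Subtract solutions that violate a single cap (substitute x_i' = x_i − (cap_i+1)): x_1 ≥ 7 gives C(7,3) = 35; x_2 ≥ 8 gives C(6,3) = 20; x_3 ≥ 8 gives C(6,3) = 20; x_4 ≥ 6 gives C(8,3) = 56. Together 131.
No two caps can be exceeded simultaneously, so the pair terms are all 0.
By inclusion–exclusion the count is 364 − 131 + 0 = 233.

233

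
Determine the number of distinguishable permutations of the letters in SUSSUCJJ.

1680

Letter multiplicities in SUSSUCJJ: C×1, J×2, S×3, U×2.
Dividing 8! = 40320 by 3!·2!·2! = 24 for the repeated letters gives 1680.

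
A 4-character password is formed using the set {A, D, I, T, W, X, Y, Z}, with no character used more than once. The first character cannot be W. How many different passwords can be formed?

1470

The first character has 8−1 = 7 choices (anything except W).
The remaining 3 characters are filled from the other 7 symbols without repetition: 7 × 6 × 5 = 210.
Total: 7 × 210 = 1470.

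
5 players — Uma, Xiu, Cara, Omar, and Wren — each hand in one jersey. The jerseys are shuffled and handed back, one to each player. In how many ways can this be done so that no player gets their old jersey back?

Let Aᵢ be the assignments in which player i gets their old jersey. We want the size of the complement of A₁∪…∪A_5.
By inclusion–exclusion this is Σ_{j=0}^{5} (−1)^j C(5,j)·(5−j)!.
Computing: 120 − 120 + 60 − 20 + 5 − 1 = 44.

44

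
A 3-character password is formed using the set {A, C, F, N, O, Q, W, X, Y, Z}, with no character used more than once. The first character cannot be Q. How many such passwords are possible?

648

The first character has 10−1 = 9 choices (anything except Q).
The remaining 2 characters are filled from the other 9 symbols without repetition: 9 × 8 = 72.
Total: 9 × 72 = 648.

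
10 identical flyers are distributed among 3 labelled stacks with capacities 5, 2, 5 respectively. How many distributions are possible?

6

Ignoring the caps, the number of non-negative solutions to x_1+…+x_3 = 10 is C(12,2) = 66.
Subtract solutions that violate a single cap (substitute x_i' = x_i − (cap_i+1)): x_1 ≥ 6 gives C(6,2) = 15; x_2 ≥ 3 gives C(9,2) = 36; x_3 ≥ 6 gives C(6,2) = 15. Together 66.
Add back pairs where two caps are both exceeded: 3 + 0 + 3 = 6.
By inclusion–exclusion the count is 66 − 66 + 6 = 6.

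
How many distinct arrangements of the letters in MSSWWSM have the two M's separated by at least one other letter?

Total arrangements of MSSWWSM: 7!/(3!·2!·2!) = 210.
If the two M's are adjacent, glue them into one block, leaving 6 items to arrange: (6)!/(3!·2!) = 60 ways.
Hence 210 − 60 = 150.

150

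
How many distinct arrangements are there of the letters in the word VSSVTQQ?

VSSVTQQ has 7 letters with Q appearing twice, S appearing twice, and V appearing twice.
So there are 7! / (2!·2!·2!) = 630 distinguishable arrangements.

630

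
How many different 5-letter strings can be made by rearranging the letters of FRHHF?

30

FRHHF has 5 letters with F appearing twice and H appearing twice.
So there are 5! / (2!·2!) = 30 distinguishable arrangements.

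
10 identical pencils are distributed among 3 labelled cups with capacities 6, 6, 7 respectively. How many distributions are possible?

40

Without the upper bounds there are C(12,2) = 66 ways to split 10 among 3 cups.
Subtract solutions that violate a single cap (substitute x_i' = x_i − (cap_i+1)): x_1 ≥ 7 gives C(5,2) = 10; x_2 ≥ 7 gives C(5,2) = 10; x_3 ≥ 8 gives C(4,2) = 6. Together 26.
No two caps can be exceeded simultaneously, so the pair terms are all 0.
By inclusion–exclusion the count is 66 − 26 + 0 = 40.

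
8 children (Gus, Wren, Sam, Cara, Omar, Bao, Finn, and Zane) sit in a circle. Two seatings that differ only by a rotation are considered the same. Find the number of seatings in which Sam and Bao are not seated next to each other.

All circular seatings of 8 people number (7)! = 5040.
Seatings with Sam beside Bao: treat them as a block with 2 internal orders, giving 2 × (6)! = 1440.
Subtracting, 5040 − 1440 = 3600.

3600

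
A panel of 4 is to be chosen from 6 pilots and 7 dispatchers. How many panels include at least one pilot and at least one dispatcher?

Unrestricted: C(13,4) = 715 ways to pick any 4 of the 13.
Subtract selections that omit an entire group: no pilots → C(7,4) = 35; no dispatchers → C(6,4) = 15.
Both groups omitted at once is impossible, so 715 − 50 = 665.

665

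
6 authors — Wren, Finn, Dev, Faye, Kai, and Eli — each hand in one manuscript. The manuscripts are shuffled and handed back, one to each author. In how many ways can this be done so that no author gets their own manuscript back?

Let Aᵢ be the assignments in which author i gets their own manuscript. We want the size of the complement of A₁∪…∪A_6.
By inclusion–exclusion this is Σ_{j=0}^{6} (−1)^j C(6,j)·(6−j)!.
Computing: 720 − 720 + 360 − 120 + 30 − 6 + 1 = 265.

265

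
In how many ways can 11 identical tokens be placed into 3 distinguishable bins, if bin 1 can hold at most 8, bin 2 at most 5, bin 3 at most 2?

Without the upper bounds there are C(13,2) = 78 ways to split 11 among 3 bins.
Subtract solutions that violate a single cap (substitute x_i' = x_i − (cap_i+1)): x_1 ≥ 9 gives C(4,2) = 6; x_2 ≥ 6 gives C(7,2) = 21; x_3 ≥ 3 gives C(10,2) = 45. Together 72.
Add back pairs where two caps are both exceeded: 0 + 0 + 6 = 6.
By inclusion–exclusion the count is 78 − 72 + 6 = 12.

12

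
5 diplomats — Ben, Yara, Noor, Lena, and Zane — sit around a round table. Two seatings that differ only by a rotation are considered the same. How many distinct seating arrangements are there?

Seat Ben anywhere (absorbing the rotational symmetry), then permute the other 4: (4)! = 24.

24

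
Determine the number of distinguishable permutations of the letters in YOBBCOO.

420

Letter multiplicities in YOBBCOO: B×2, C×1, O×3, Y×1.
The number of distinct arrangements is 7!/(3!·2!) = 5040/12 = 420.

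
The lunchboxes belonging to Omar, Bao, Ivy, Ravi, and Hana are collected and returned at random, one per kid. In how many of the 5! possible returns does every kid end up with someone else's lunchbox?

This is the derangement count D_5: permutations of 5 items with no fixed point.
By inclusion–exclusion this is Σ_{j=0}^{5} (−1)^j C(5,j)·(5−j)!.
Computing: 120 − 120 + 60 − 20 + 5 − 1 = 44.

44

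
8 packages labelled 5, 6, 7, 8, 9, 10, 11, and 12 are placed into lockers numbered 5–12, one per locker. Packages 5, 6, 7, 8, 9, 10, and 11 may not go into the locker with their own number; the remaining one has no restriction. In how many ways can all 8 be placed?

Let Aᵢ (for 5 ≤ i ≤ 11) be the placements that put package i in its forbidden locker. Any j of these fix j positions, leaving (8−j)! ways to fill the rest, and there are C(7,j) ways to pick which j.
By inclusion–exclusion, the number of valid placements is Σ_{j=0}^{7} (−1)^j C(7,j)·(8−j)!.
Computing: 40320 − 35280 + 15120 − 4200 + 840 − 126 + 14 − 1 = 16687.

16687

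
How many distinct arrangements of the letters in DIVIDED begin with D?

Fix D in the first position and arrange the remaining 6 letters.
Those 6 letters have D appearing twice and I appearing twice, giving (6)!/(2!·2!) = 180.

180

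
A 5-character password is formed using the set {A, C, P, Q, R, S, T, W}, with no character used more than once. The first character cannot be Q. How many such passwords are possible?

5880

The first character has 8−1 = 7 choices (anything except Q).
The remaining 4 characters are filled from the other 7 symbols without repetition: 7 × 6 × 5 × 4 = 840.
Total: 7 × 840 = 5880.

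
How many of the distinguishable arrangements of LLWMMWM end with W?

60

Fix W in the last position and arrange the remaining 6 letters.
Those 6 letters have L appearing twice and M appearing 3 times, giving (6)!/(3!·2!) = 60.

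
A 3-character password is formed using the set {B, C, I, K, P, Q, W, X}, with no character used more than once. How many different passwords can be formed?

This is a permutation of 3 out of 8: P(8,3) = 8!/5!.
8 × 7 × 6 = 336.

336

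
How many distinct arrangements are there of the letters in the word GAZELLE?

1260

GAZELLE has 7 letters with E appearing twice and L appearing twice.
So there are 7! / (2!·2!) = 1260 distinguishable arrangements.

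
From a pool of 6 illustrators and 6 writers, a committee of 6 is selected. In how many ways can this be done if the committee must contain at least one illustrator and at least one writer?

Total 6-person selections from all 12: C(12,6) = 924.
Selections missing a whole group: no illustrators → C(6,6) = 1; no writers → C(6,6) = 1.
Both groups omitted at once is impossible, so 924 − 2 = 922.

922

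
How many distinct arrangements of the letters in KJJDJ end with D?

Fix D in the last position and arrange the remaining 4 letters.
Those 4 letters have J appearing 3 times, giving (4)!/(3!) = 4.

4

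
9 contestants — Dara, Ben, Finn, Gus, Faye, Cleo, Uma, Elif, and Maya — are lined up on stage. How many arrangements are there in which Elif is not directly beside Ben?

There are 9! = 362880 arrangements in all. If Elif and Ben are adjacent, merging them into one block gives 2·(8)! = 80640 arrangements.
Complementary counting: 362880 − 80640 = 282240.

282240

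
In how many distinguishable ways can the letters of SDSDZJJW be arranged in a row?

SDSDZJJW has 8 letters with D appearing twice, J appearing twice, and S appearing twice.
Dividing 8! = 40320 by 2!·2!·2! = 8 for the repeated letters gives 5040.

5040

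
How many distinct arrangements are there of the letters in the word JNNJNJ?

20

The 6 letters of JNNJNJ have repeats: J appearing 3 times and N appearing 3 times.
The number of distinct arrangements is 6!/(3!·3!) = 720/36 = 20.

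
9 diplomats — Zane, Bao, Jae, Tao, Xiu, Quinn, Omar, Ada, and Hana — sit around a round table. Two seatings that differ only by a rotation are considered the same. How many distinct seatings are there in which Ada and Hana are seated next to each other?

Treat {Ada, Hana} as one unit (2 internal orders) and seat the resulting 8 units around the table: (7)! circular arrangements.
So 2 × (7)! = 2 × 5040 = 10080.

10080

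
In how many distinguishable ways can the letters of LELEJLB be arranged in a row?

Letter multiplicities in LELEJLB: B×1, E×2, J×1, L×3.
So there are 7! / (3!·2!) = 420 distinguishable arrangements.

420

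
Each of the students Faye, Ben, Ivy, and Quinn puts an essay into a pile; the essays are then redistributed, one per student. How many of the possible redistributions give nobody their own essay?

This is the derangement count D_4: permutations of 4 items with no fixed point.
By inclusion–exclusion this is Σ_{j=0}^{4} (−1)^j C(4,j)·(4−j)!.
Computing: 24 − 24 + 12 − 4 + 1 = 9.

9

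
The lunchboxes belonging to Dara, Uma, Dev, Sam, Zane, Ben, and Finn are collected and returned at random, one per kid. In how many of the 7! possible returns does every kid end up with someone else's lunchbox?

1854

This is the derangement count D_7: permutations of 7 items with no fixed point.
By inclusion–exclusion this is Σ_{j=0}^{7} (−1)^j C(7,j)·(7−j)!.
Computing: 5040 − 5040 + 2520 − 840 + 210 − 42 + 7 − 1 = 1854.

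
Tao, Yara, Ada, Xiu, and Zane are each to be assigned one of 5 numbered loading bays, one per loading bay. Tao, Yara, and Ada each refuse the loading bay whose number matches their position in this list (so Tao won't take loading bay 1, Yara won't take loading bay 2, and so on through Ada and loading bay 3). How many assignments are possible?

Let Aᵢ (for i ∈ {1, 2, 3}) be the placements that put person i in their forbidden loading bay. Any j of these fix j positions, leaving (5−j)! ways to fill the rest, and there are C(3,j) ways to pick which j.
By inclusion–exclusion, the number of valid placements is Σ_{j=0}^{3} (−1)^j C(3,j)·(5−j)!.
Computing: 120 − 72 + 18 − 2 = 64.

64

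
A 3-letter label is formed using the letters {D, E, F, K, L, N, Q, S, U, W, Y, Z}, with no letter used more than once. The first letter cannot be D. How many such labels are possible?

The first letter has 12−1 = 11 choices (anything except D).
The remaining 2 letters are filled from the other 11 symbols without repetition: 11 × 10 = 110.
Total: 11 × 110 = 1210.

1210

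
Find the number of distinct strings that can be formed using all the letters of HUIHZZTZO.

30240

Letter multiplicities in HUIHZZTZO: H×2, I×1, O×1, T×1, U×1, Z×3.
The number of distinct arrangements is 9!/(3!·2!) = 362880/12 = 30240.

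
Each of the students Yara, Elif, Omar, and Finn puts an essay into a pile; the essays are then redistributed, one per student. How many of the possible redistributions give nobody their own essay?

9

Count assignments avoiding every fixed point. For any j of the 4 students fixed to their own essay, the other 4−j can be arranged in (4−j)! ways.
By inclusion–exclusion this is Σ_{j=0}^{4} (−1)^j C(4,j)·(4−j)!.
Computing: 24 − 24 + 12 − 4 + 1 = 9.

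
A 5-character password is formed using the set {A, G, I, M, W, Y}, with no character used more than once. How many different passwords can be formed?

720

This is a permutation of 5 out of 6: P(6,5) = 6!/1!.
6 × 5 × 4 × 3 × 2 = 720.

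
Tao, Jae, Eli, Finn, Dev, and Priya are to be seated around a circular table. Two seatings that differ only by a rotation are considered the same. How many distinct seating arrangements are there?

120

Fix one person's seat to break rotational symmetry; the remaining 5 people can be arranged in (5)! = 120 ways.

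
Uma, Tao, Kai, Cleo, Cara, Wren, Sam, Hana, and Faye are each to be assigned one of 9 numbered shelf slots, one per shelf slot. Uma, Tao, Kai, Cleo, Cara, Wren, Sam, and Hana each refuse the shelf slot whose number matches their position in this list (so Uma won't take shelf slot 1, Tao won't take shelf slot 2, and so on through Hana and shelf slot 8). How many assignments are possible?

Let Aᵢ (for 1 ≤ i ≤ 8) be the placements that put person i in their forbidden shelf slot. Any j of these fix j positions, leaving (9−j)! ways to fill the rest, and there are C(8,j) ways to pick which j.
By inclusion–exclusion, the number of valid placements is Σ_{j=0}^{8} (−1)^j C(8,j)·(9−j)!.
Computing: 362880 − 322560 + 141120 − 40320 + 8400 − 1344 + 168 − 16 + 1 = 148329.

148329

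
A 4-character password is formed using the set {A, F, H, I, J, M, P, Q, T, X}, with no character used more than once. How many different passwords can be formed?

With no repetition, fill the 4 characters in order: 10 choices, then 9, down to 7.
That product is 10 × 9 × 8 × 7 = 5040.

5040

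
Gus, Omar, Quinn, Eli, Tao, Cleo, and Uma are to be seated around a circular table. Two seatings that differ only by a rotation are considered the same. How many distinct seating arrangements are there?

720

Fix one person's seat to break rotational symmetry; the remaining 6 people can be arranged in (6)! = 720 ways.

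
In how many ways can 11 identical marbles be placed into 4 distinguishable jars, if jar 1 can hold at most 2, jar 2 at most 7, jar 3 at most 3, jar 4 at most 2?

18

Ignoring the caps, the number of non-negative solutions to x_1+…+x_4 = 11 is C(14,3) = 364.
Subtract solutions that violate a single cap (substitute x_i' = x_i − (cap_i+1)): x_1 ≥ 3 gives C(11,3) = 165; x_2 ≥ 8 gives C(6,3) = 20; x_3 ≥ 4 gives C(10,3) = 120; x_4 ≥ 3 gives C(11,3) = 165. Together 470.
Add back pairs where two caps are both exceeded: 1 + 35 + 56 + 0 + 1 + 35 = 128.
Subtract triples: 0 + 0 + 4 + 0 = 4.
By inclusion–exclusion the count is 364 − 470 + 128 − 4 = 18.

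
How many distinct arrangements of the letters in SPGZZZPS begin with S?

420

With the first slot taken by S, it remains to arrange the other 7 letters (PGZZZPS).
Those 7 letters have P appearing twice and Z appearing 3 times, giving (7)!/(3!·2!) = 420.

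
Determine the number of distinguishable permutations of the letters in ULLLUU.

Letter multiplicities in ULLLUU: L×3, U×3.
So there are 6! / (3!·3!) = 20 distinguishable arrangements.

20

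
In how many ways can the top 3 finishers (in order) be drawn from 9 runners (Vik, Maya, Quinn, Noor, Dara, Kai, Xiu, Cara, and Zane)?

This is an ordered selection of 3 from 9: P(9,3).
That gives 9 × 8 × 7 = 504.

504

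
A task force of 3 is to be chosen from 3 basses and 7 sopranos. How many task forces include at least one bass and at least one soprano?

With no constraint there are C(10,3) = 120 possible selections.
Selections missing a whole group: no basses → C(7,3) = 35; no sopranos → C(3,3) = 1.
Both groups omitted at once is impossible, so 120 − 36 = 84.

84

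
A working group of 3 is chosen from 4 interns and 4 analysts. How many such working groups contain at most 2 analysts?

Split by how many analysts are chosen (0 through 2).
Sum: C(4,0)·C(4,3) + C(4,1)·C(4,2) + C(4,2)·C(4,1) = 4 + 24 + 24 = 52.

52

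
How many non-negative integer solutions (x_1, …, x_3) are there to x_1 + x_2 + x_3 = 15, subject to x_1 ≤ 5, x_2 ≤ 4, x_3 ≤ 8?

By stars and bars, unrestricted non-negative solutions to x_1+…+x_3 = 15 number C(15+2,2) = 136.
Subtract solutions that violate a single cap (substitute x_i' = x_i − (cap_i+1)): x_1 ≥ 6 gives C(11,2) = 55; x_2 ≥ 5 gives C(12,2) = 66; x_3 ≥ 9 gives C(8,2) = 28. Together 149.
Add back pairs where two caps are both exceeded: 15 + 1 + 3 = 19.
By inclusion–exclusion the count is 136 − 149 + 19 = 6.

6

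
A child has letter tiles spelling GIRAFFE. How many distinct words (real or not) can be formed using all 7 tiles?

The 7 letters of GIRAFFE have repeats: F appearing twice.
The number of distinct arrangements is 7!/(2!) = 5040/2 = 2520.

2520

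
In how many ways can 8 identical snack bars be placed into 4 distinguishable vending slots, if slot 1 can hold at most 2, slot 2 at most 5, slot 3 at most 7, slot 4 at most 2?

52

Ignoring the caps, the number of non-negative solutions to x_1+…+x_4 = 8 is C(11,3) = 165.
Subtract solutions that violate a single cap (substitute x_i' = x_i − (cap_i+1)): x_1 ≥ 3 gives C(8,3) = 56; x_2 ≥ 6 gives C(5,3) = 10; x_3 ≥ 8 gives C(3,3) = 1; x_4 ≥ 3 gives C(8,3) = 56. Together 123.
Add back pairs where two caps are both exceeded: 0 + 0 + 10 + 0 + 0 + 0 = 10.
By inclusion–exclusion the count is 165 − 123 + 10 = 52.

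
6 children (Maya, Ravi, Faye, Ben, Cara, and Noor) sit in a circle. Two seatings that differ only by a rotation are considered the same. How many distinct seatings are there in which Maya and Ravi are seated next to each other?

Treat {Maya, Ravi} as one unit (2 internal orders) and seat the resulting 5 units around the table: (4)! circular arrangements.
So 2 × (4)! = 2 × 24 = 48.

48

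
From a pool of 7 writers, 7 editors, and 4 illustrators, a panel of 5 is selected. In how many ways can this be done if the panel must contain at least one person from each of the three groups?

5684

Unrestricted: C(18,5) = 8568 ways to pick any 5 of the 18.
Subtract selections that omit an entire group: no writers → C(11,5) = 462; no editors → C(11,5) = 462; no illustrators → C(14,5) = 2002.
Add back selections omitting two groups (i.e. drawn from a single group): C(7,5) + C(7,5) + C(4,5) = 42.
By inclusion–exclusion: 8568 − 2926 + 42 = 5684.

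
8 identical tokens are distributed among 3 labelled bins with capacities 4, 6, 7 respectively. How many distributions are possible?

Ignoring the caps, the number of non-negative solutions to x_1+…+x_3 = 8 is C(10,2) = 45.
Subtract solutions that violate a single cap (substitute x_i' = x_i − (cap_i+1)): x_1 ≥ 5 gives C(5,2) = 10; x_2 ≥ 7 gives C(3,2) = 3; x_3 ≥ 8 gives C(2,2) = 1. Together 14.
No two caps can be exceeded simultaneously, so the pair terms are all 0.
By inclusion–exclusion the count is 45 − 14 + 0 = 31.

31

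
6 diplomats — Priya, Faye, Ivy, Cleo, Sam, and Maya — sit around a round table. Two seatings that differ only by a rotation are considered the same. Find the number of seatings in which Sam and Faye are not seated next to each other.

All circular seatings of 6 people number (5)! = 120.
Those with Sam next to Faye: fuse the pair into one unit and seat 5 units around a circle — 2·(4)! = 48.
Subtracting, 120 − 48 = 72.

72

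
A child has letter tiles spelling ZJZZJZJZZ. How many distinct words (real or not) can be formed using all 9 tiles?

ZJZZJZJZZ has 9 letters with J appearing 3 times and Z appearing 6 times.
Dividing 9! = 362880 by 6!·3! = 4320 for the repeated letters gives 84.

84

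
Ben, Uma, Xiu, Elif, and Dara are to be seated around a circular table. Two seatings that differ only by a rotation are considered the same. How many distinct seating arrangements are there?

Around a circle, 5 distinct people have 5!/5 = (4)! = 24 rotationally distinct seatings.

24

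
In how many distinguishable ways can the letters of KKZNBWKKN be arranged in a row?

7560

Letter multiplicities in KKZNBWKKN: B×1, K×4, N×2, W×1, Z×1.
Dividing 9! = 362880 by 4!·2! = 48 for the repeated letters gives 7560.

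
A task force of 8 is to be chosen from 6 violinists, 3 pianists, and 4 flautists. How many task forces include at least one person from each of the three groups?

1233

Total 8-person selections from all 13: C(13,8) = 1287.
Subtract selections that omit an entire group: no violinists → C(7,8) = 0; no pianists → C(10,8) = 45; no flautists → C(9,8) = 9.
Add back selections omitting two groups (i.e. drawn from a single group): C(6,8) + C(3,8) + C(4,8) = 0.
By inclusion–exclusion: 1287 − 54 + 0 = 1233.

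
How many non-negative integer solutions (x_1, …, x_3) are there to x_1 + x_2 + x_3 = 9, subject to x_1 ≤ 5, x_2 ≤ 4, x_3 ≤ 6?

Ignoring the caps, the number of non-negative solutions to x_1+…+x_3 = 9 is C(11,2) = 55.
Subtract solutions that violate a single cap (substitute x_i' = x_i − (cap_i+1)): x_1 ≥ 6 gives C(5,2) = 10; x_2 ≥ 5 gives C(6,2) = 15; x_3 ≥ 7 gives C(4,2) = 6. Together 31.
No two caps can be exceeded simultaneously, so the pair terms are all 0.
By inclusion–exclusion the count is 55 − 31 + 0 = 24.

24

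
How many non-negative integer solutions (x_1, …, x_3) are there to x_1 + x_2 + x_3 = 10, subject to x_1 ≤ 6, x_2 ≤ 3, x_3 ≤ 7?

22

By stars and bars, unrestricted non-negative solutions to x_1+…+x_3 = 10 number C(10+2,2) = 66.
Subtract solutions that violate a single cap (substitute x_i' = x_i − (cap_i+1)): x_1 ≥ 7 gives C(5,2) = 10; x_2 ≥ 4 gives C(8,2) = 28; x_3 ≥ 8 gives C(4,2) = 6. Together 44.
No two caps can be exceeded simultaneously, so the pair terms are all 0.
By inclusion–exclusion the count is 66 − 44 + 0 = 22.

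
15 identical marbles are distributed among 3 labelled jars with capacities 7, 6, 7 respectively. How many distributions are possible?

21

Ignoring the caps, the number of non-negative solutions to x_1+…+x_3 = 15 is C(17,2) = 136.
Subtract solutions that violate a single cap (substitute x_i' = x_i − (cap_i+1)): x_1 ≥ 8 gives C(9,2) = 36; x_2 ≥ 7 gives C(10,2) = 45; x_3 ≥ 8 gives C(9,2) = 36. Together 117.
Add back pairs where two caps are both exceeded: 1 + 0 + 1 = 2.
By inclusion–exclusion the count is 136 − 117 + 2 = 21.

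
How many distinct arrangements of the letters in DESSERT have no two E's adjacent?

900

There are 7!/(2!·2!) = 1260 arrangements of DESSERT in total.
If the two E's are adjacent, glue them into one block, leaving 6 items to arrange: (6)!/(2!) = 360 ways.
Subtracting, 1260 − 360 = 900 arrangements keep the E's apart.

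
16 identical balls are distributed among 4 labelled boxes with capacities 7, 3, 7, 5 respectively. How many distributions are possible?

73

Ignoring the caps, the number of non-negative solutions to x_1+…+x_4 = 16 is C(19,3) = 969.
Subtract solutions that violate a single cap (substitute x_i' = x_i − (cap_i+1)): x_1 ≥ 8 gives C(11,3) = 165; x_2 ≥ 4 gives C(15,3) = 455; x_3 ≥ 8 gives C(11,3) = 165; x_4 ≥ 6 gives C(13,3) = 286. Together 1071.
Add back pairs where two caps are both exceeded: 35 + 1 + 10 + 35 + 84 + 10 = 175.
By inclusion–exclusion the count is 969 − 1071 + 175 = 73.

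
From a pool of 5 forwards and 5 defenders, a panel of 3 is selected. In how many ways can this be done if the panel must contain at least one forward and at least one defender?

100

With no constraint there are C(10,3) = 120 possible selections.
Subtract selections that omit an entire group: no forwards → C(5,3) = 10; no defenders → C(5,3) = 10.
Both groups omitted at once is impossible, so 120 − 20 = 100.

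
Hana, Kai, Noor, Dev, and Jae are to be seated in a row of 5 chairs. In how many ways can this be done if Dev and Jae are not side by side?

There are 5! = 120 arrangements in all. If Dev and Jae are adjacent, merging them into one block gives 2·(4)! = 48 arrangements.
So 120 − 48 = 72 arrangements keep them apart.

72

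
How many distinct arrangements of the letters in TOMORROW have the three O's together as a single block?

360

Treat the 3 copies of O as a single block. The multiset to arrange is then {OOO, M, R, R, T, W}, 6 items in all.
That gives (6)!/(2!) = 360 arrangements.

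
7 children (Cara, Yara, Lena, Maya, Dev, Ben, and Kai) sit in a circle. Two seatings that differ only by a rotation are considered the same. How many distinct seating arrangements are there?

Seat Cara anywhere (absorbing the rotational symmetry), then permute the other 6: (6)! = 720.

720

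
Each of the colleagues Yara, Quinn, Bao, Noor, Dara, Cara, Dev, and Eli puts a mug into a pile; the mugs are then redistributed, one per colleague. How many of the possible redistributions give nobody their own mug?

14833

Let Aᵢ be the assignments in which colleague i gets their own mug. We want the size of the complement of A₁∪…∪A_8.
By inclusion–exclusion this is Σ_{j=0}^{8} (−1)^j C(8,j)·(8−j)!.
Computing: 40320 − 40320 + 20160 − 6720 + 1680 − 336 + 56 − 8 + 1 = 14833.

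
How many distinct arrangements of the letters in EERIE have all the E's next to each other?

6

Treat the 3 copies of E as a single block. The multiset to arrange is then {EEE, I, R}, 3 items in all.
All 3 items are distinct, so there are (3)! = 6 arrangements.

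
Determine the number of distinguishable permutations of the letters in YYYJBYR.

The 7 letters of YYYJBYR have repeats: Y appearing 4 times.
Dividing 7! = 5040 by 4! = 24 for the repeated letters gives 210.

210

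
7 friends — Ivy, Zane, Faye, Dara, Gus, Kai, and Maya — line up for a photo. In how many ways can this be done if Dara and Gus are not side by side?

There are 7! = 5040 arrangements in all. If Dara and Gus are adjacent, merging them into one block gives 2·(6)! = 1440 arrangements.
So 5040 − 1440 = 3600 arrangements keep them apart.

3600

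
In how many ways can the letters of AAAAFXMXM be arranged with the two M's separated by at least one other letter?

2940

Total arrangements of AAAAFXMXM: 9!/(4!·2!·2!) = 3780.
Arrangements with the M's together: treat MM as one letter, giving (8)!/(4!·2!) = 840.
Subtracting, 3780 − 840 = 2940 arrangements keep the M's apart.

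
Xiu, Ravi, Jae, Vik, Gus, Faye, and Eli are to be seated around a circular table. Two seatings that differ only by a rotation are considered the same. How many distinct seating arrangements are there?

720

Around a circle, 7 distinct people have 7!/7 = (6)! = 720 rotationally distinct seatings.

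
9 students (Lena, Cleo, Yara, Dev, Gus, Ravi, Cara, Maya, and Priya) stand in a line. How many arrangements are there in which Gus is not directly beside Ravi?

Of the 9! = 362880 arrangements, those with Gus and Ravi adjacent number 2 × 8! = 80640 (treat the pair as a block with 2 internal orders).
Complementary counting: 362880 − 80640 = 282240.

282240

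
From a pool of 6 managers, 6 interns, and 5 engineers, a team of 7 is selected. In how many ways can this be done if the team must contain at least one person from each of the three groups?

Unrestricted: C(17,7) = 19448 ways to pick any 7 of the 17.
Selections missing a whole group: no managers → C(11,7) = 330; no interns → C(11,7) = 330; no engineers → C(12,7) = 792.
Add back selections omitting two groups (i.e. drawn from a single group): C(6,7) + C(6,7) + C(5,7) = 0.
By inclusion–exclusion: 19448 − 1452 + 0 = 17996.

17996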